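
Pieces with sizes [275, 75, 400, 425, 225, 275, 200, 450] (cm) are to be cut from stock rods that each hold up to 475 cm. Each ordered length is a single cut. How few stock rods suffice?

6

Total = 450 + 425 + 400 + 275 + 275 + 225 + 200 + 75 = 2325 cm.
Lower bound: ⌈2325/475⌉ = 5 stock rods.
A packing using 6 stock rods:
  stock rod 1: 450 = 450
  stock rod 2: 425 = 425
  stock rod 3: 400 + 75 = 475
  stock rod 4: 275 + 200 = 475
  stock rod 5: 275 = 275
  stock rod 6: 225 = 225
No arrangement into 5 stock rods stays within capacity, so 6 is optimal.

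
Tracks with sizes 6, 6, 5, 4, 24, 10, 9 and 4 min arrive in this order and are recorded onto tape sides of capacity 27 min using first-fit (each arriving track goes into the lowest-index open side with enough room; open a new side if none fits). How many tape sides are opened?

  6 → side 1 (new)  [load 6/27]
  6 → side 1  [load 12/27]
  5 → side 1  [load 17/27]
  4 → side 1  [load 21/27]
  24 → side 2 (new)  [load 24/27]
  10 → side 3 (new)  [load 10/27]
  9 → side 3  [load 19/27]
  4 → side 1  [load 25/27]
3 tape sides opened.

3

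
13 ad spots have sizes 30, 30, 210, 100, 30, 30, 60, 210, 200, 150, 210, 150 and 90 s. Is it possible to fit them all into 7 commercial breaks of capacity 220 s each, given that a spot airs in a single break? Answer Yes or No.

No

Total = 1500 s; ⌈1500/220⌉ = 7.
The bound of 7 does not rule out 7, but exhaustive search shows no assignment into 7 commercial breaks of capacity 220 s exists — the minimum is 8.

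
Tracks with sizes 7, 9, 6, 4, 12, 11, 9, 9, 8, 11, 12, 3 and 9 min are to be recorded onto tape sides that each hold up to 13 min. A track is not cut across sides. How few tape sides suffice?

Total = 12 + 12 + 11 + 11 + 9 + 9 + 9 + 9 + 8 + 7 + 6 + 4 + 3 = 110 min.
Lower bound: ⌈110/13⌉ = 9 tape sides.
Also, 10 tracks each exceed 13/2 min, and no two of those can share a side, so at least 10 tape sides are needed.
A packing using 10 tape sides:
  side 1: 12 = 12
  side 2: 12 = 12
  side 3: 11 = 11
  side 4: 11 = 11
  side 5: 9 + 4 = 13
  side 6: 9 + 3 = 12
  side 7: 9 = 9
  side 8: 9 = 9
  side 9: 8 = 8
  side 10: 7 + 6 = 13
This matches the lower bound, so 10 is optimal.

10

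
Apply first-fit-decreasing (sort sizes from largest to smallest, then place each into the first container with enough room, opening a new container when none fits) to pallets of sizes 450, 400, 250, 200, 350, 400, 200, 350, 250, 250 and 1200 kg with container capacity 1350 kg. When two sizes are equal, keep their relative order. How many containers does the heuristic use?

Sorted descending: 1200, 450, 400, 400, 350, 350, 250, 250, 250, 200, 200.
  1200 → container 1 (new)  [load 1200/1350]
  450 → container 2 (new)  [load 450/1350]
  400 → container 2  [load 850/1350]
  400 → container 2  [load 1250/1350]
  350 → container 3 (new)  [load 350/1350]
  350 → container 3  [load 700/1350]
  250 → container 3  [load 950/1350]
  250 → container 3  [load 1200/1350]
  250 → container 4 (new)  [load 250/1350]
  200 → container 4  [load 450/1350]
  200 → container 4  [load 650/1350]
4 containers opened.

4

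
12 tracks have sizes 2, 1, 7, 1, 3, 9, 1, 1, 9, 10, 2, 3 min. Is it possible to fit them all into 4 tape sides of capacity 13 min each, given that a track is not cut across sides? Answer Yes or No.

Yes

A valid assignment using 4 tape sides:
  side 1: 10 + 3 = 13
  side 2: 9 + 3 + 1 = 13
  side 3: 9 + 2 + 2 = 13
  side 4: 7 + 1 + 1 + 1 = 10
Every load is within 13 min, so 4 tape sides suffice.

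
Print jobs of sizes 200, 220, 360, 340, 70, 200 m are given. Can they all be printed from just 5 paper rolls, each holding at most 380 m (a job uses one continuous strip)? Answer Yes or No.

A valid assignment using 5 paper rolls:
  roll 1: 360 = 360
  roll 2: 340 = 340
  roll 3: 220 + 70 = 290
  roll 4: 200 = 200
  roll 5: 200 = 200
Every load is within 380 m, so 5 paper rolls suffice.

Yes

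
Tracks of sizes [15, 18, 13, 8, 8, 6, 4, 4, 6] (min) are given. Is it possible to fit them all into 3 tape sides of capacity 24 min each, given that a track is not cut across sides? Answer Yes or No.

Total = 82 min; ⌈82/24⌉ = 4.
At least 4 tape sides are required, but only 3 are allowed.

No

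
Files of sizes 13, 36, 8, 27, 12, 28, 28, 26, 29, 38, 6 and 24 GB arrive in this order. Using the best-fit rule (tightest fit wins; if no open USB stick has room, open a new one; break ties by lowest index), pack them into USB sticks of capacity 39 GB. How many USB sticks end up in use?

  13 → USB stick 1 (new)  [load 13/39]
  36 → USB stick 2 (new)  [load 36/39]
  8 → USB stick 1  [load 21/39]
  27 → USB stick 3 (new)  [load 27/39]
  12 → USB stick 3  [load 39/39]
  28 → USB stick 4 (new)  [load 28/39]
  28 → USB stick 5 (new)  [load 28/39]
  26 → USB stick 6 (new)  [load 26/39]
  29 → USB stick 7 (new)  [load 29/39]
  38 → USB stick 8 (new)  [load 38/39]
  6 → USB stick 7  [load 35/39]
  24 → USB stick 9 (new)  [load 24/39]
9 USB sticks opened.

9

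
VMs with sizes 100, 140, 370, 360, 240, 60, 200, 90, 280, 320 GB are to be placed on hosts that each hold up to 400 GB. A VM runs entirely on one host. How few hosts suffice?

Total = 370 + 360 + 320 + 280 + 240 + 200 + 140 + 100 + 90 + 60 = 2160 GB.
Lower bound: ⌈2160/400⌉ = 6 hosts.
A packing using 6 hosts:
  host 1: 370 = 370
  host 2: 360 = 360
  host 3: 320 + 60 = 380
  host 4: 280 + 100 = 380
  host 5: 240 + 140 = 380
  host 6: 200 + 90 = 290
This matches the lower bound, so 6 is optimal.

6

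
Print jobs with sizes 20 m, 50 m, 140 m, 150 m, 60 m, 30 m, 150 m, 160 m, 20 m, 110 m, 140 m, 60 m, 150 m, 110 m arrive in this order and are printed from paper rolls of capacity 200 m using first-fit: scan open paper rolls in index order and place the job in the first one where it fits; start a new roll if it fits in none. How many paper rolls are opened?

  20 → roll 1 (new)  [load 20/200]
  50 → roll 1  [load 70/200]
  140 → roll 2 (new)  [load 140/200]
  150 → roll 3 (new)  [load 150/200]
  60 → roll 1  [load 130/200]
  30 → roll 1  [load 160/200]
  150 → roll 4 (new)  [load 150/200]
  160 → roll 5 (new)  [load 160/200]
  20 → roll 1  [load 180/200]
  110 → roll 6 (new)  [load 110/200]
  140 → roll 7 (new)  [load 140/200]
  60 → roll 2  [load 200/200]
  150 → roll 8 (new)  [load 150/200]
  110 → roll 9 (new)  [load 110/200]
9 paper rolls opened.

9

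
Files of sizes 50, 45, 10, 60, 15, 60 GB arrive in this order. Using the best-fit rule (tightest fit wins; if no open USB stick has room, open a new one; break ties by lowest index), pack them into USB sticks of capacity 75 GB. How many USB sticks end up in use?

  50 → USB stick 1 (new)  [load 50/75]
  45 → USB stick 2 (new)  [load 45/75]
  10 → USB stick 1  [load 60/75]
  60 → USB stick 3 (new)  [load 60/75]
  15 → USB stick 1  [load 75/75]
  60 → USB stick 4 (new)  [load 60/75]
4 USB sticks opened.

4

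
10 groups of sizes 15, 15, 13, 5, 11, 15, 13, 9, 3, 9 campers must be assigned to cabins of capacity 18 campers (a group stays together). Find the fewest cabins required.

Total = 15 + 15 + 15 + 13 + 13 + 11 + 9 + 9 + 5 + 3 = 108 campers.
Lower bound: ⌈108/18⌉ = 6 cabins.
A packing using 7 cabins:
  cabin 1: 15 + 3 = 18
  cabin 2: 15 = 15
  cabin 3: 15 = 15
  cabin 4: 13 + 5 = 18
  cabin 5: 13 = 13
  cabin 6: 11 = 11
  cabin 7: 9 + 9 = 18
No arrangement into 6 cabins stays within capacity, so 7 is optimal.

7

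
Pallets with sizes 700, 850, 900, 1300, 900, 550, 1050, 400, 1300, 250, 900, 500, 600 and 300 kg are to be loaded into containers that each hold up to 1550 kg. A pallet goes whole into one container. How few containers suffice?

Total = 1300 + 1300 + 1050 + 900 + 900 + 900 + 850 + 700 + 600 + 550 + 500 + 400 + 300 + 250 = 10500 kg.
Lower bound: ⌈10500/1550⌉ = 7 containers.
A packing using 8 containers:
  container 1: 1300 + 250 = 1550
  container 2: 1300 = 1300
  container 3: 1050 + 500 = 1550
  container 4: 900 + 600 = 1500
  container 5: 900 + 550 = 1450
  container 6: 900 + 400 = 1300
  container 7: 850 + 700 = 1550
  container 8: 300 = 300
No arrangement into 7 containers stays within capacity, so 8 is optimal.

8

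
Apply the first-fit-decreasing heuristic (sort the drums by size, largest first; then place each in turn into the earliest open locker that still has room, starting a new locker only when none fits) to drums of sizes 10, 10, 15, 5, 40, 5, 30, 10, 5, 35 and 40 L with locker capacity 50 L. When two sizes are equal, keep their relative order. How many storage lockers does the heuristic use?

Sorted descending: 40, 40, 35, 30, 15, 10, 10, 10, 5, 5, 5.
  40 → locker 1 (new)  [load 40/50]
  40 → locker 2 (new)  [load 40/50]
  35 → locker 3 (new)  [load 35/50]
  30 → locker 4 (new)  [load 30/50]
  15 → locker 3  [load 50/50]
  10 → locker 1  [load 50/50]
  10 → locker 2  [load 50/50]
  10 → locker 4  [load 40/50]
  5 → locker 4  [load 45/50]
  5 → locker 4  [load 50/50]
  5 → locker 5 (new)  [load 5/50]
5 storage lockers opened.

5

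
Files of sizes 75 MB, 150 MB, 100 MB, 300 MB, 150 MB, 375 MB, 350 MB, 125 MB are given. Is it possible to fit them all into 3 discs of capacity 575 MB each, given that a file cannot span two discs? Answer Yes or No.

A valid assignment using 3 discs:
  disc 1: 375 + 150 = 525
  disc 2: 350 + 150 + 75 = 575
  disc 3: 300 + 125 + 100 = 525
Every load is within 575 MB, so 3 discs suffice.

Yes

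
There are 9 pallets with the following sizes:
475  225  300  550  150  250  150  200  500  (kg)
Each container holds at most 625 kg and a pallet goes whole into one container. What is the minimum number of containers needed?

Total = 550 + 500 + 475 + 300 + 250 + 225 + 200 + 150 + 150 = 2800 kg.
Lower bound: ⌈2800/625⌉ = 5 containers.
A packing using 5 containers:
  container 1: 550 = 550
  container 2: 500 = 500
  container 3: 475 + 150 = 625
  container 4: 300 + 250 = 550
  container 5: 225 + 200 + 150 = 575
This matches the lower bound, so 5 is optimal.

5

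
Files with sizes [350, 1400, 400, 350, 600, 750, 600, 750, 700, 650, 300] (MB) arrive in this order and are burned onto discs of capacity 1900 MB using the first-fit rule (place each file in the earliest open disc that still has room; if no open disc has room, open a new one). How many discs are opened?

5

  350 → disc 1 (new)  [load 350/1900]
  1400 → disc 1  [load 1750/1900]
  400 → disc 2 (new)  [load 400/1900]
  350 → disc 2  [load 750/1900]
  600 → disc 2  [load 1350/1900]
  750 → disc 3 (new)  [load 750/1900]
  600 → disc 3  [load 1350/1900]
  750 → disc 4 (new)  [load 750/1900]
  700 → disc 4  [load 1450/1900]
  650 → disc 5 (new)  [load 650/1900]
  300 → disc 2  [load 1650/1900]
5 discs opened.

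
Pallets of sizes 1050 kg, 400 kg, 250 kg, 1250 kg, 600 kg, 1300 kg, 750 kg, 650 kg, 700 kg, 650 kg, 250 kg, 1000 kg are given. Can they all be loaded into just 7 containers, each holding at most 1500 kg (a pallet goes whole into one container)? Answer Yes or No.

A valid assignment using 7 containers:
  container 1: 1300 = 1300
  container 2: 1250 + 250 = 1500
  container 3: 1050 + 400 = 1450
  container 4: 1000 + 250 = 1250
  container 5: 750 + 700 = 1450
  container 6: 650 + 650 = 1300
  container 7: 600 = 600
Every load is within 1500 kg, so 7 containers suffice.

Yes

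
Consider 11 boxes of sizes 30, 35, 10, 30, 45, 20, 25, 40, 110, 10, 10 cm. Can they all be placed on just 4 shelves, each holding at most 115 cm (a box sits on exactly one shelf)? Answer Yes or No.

Yes

A valid assignment using 4 shelves:
  shelf 1: 110 = 110
  shelf 2: 45 + 40 + 30 = 115
  shelf 3: 35 + 30 + 25 + 20 = 110
  shelf 4: 10 + 10 + 10 = 30
Every load is within 115 cm, so 4 shelves suffice.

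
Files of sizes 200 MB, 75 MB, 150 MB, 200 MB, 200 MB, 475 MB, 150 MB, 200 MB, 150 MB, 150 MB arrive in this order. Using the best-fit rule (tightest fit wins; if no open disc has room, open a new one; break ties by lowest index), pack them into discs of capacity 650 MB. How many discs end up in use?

4

  200 → disc 1 (new)  [load 200/650]
  75 → disc 1  [load 275/650]
  150 → disc 1  [load 425/650]
  200 → disc 1  [load 625/650]
  200 → disc 2 (new)  [load 200/650]
  475 → disc 3 (new)  [load 475/650]
  150 → disc 3  [load 625/650]
  200 → disc 2  [load 400/650]
  150 → disc 2  [load 550/650]
  150 → disc 4 (new)  [load 150/650]
4 discs opened.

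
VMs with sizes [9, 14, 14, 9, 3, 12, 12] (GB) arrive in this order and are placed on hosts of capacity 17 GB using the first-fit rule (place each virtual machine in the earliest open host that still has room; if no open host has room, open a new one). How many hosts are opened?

  9 → host 1 (new)  [load 9/17]
  14 → host 2 (new)  [load 14/17]
  14 → host 3 (new)  [load 14/17]
  9 → host 4 (new)  [load 9/17]
  3 → host 1  [load 12/17]
  12 → host 5 (new)  [load 12/17]
  12 → host 6 (new)  [load 12/17]
6 hosts opened.

6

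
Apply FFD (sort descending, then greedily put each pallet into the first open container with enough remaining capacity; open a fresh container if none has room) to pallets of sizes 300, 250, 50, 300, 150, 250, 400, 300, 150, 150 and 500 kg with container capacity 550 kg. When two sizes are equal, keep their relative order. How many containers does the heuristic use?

Sorted descending: 500, 400, 300, 300, 300, 250, 250, 150, 150, 150, 50.
  500 → container 1 (new)  [load 500/550]
  400 → container 2 (new)  [load 400/550]
  300 → container 3 (new)  [load 300/550]
  300 → container 4 (new)  [load 300/550]
  300 → container 5 (new)  [load 300/550]
  250 → container 3  [load 550/550]
  250 → container 4  [load 550/550]
  150 → container 2  [load 550/550]
  150 → container 5  [load 450/550]
  150 → container 6 (new)  [load 150/550]
  50 → container 1  [load 550/550]
6 containers opened.

6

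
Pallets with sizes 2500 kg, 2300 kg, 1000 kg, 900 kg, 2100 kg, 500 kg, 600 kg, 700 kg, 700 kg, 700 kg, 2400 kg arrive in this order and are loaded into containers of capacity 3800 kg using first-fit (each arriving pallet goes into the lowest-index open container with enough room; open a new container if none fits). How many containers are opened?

  2500 → container 1 (new)  [load 2500/3800]
  2300 → container 2 (new)  [load 2300/3800]
  1000 → container 1  [load 3500/3800]
  900 → container 2  [load 3200/3800]
  2100 → container 3 (new)  [load 2100/3800]
  500 → container 2  [load 3700/3800]
  600 → container 3  [load 2700/3800]
  700 → container 3  [load 3400/3800]
  700 → container 4 (new)  [load 700/3800]
  700 → container 4  [load 1400/3800]
  2400 → container 4  [load 3800/3800]
4 containers opened.

4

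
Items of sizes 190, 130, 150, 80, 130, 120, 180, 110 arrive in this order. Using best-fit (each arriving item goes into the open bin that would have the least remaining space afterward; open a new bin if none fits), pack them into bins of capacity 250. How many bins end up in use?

  190 → bin 1 (new)  [load 190/250]
  130 → bin 2 (new)  [load 130/250]
  150 → bin 3 (new)  [load 150/250]
  80 → bin 3  [load 230/250]
  130 → bin 4 (new)  [load 130/250]
  120 → bin 2  [load 250/250]
  180 → bin 5 (new)  [load 180/250]
  110 → bin 4  [load 240/250]
5 bins opened.

5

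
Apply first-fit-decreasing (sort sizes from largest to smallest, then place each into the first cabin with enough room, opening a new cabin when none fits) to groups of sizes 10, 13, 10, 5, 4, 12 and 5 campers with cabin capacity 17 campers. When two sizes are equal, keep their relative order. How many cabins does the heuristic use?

Sorted descending: 13, 12, 10, 10, 5, 5, 4.
  13 → cabin 1 (new)  [load 13/17]
  12 → cabin 2 (new)  [load 12/17]
  10 → cabin 3 (new)  [load 10/17]
  10 → cabin 4 (new)  [load 10/17]
  5 → cabin 2  [load 17/17]
  5 → cabin 3  [load 15/17]
  4 → cabin 1  [load 17/17]
4 cabins opened.

4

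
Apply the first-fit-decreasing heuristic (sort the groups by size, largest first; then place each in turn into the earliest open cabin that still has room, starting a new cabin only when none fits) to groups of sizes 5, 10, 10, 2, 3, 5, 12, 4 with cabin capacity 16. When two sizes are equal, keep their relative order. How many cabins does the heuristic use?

4

Sorted descending: 12, 10, 10, 5, 5, 4, 3, 2.
  12 → cabin 1 (new)  [load 12/16]
  10 → cabin 2 (new)  [load 10/16]
  10 → cabin 3 (new)  [load 10/16]
  5 → cabin 2  [load 15/16]
  5 → cabin 3  [load 15/16]
  4 → cabin 1  [load 16/16]
  3 → cabin 4 (new)  [load 3/16]
  2 → cabin 4  [load 5/16]
4 cabins opened.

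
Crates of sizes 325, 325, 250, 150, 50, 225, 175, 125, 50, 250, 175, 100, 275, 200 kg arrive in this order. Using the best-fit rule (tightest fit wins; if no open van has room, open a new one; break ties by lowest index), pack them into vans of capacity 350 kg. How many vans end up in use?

9

  325 → van 1 (new)  [load 325/350]
  325 → van 2 (new)  [load 325/350]
  250 → van 3 (new)  [load 250/350]
  150 → van 4 (new)  [load 150/350]
  50 → van 3  [load 300/350]
  225 → van 5 (new)  [load 225/350]
  175 → van 4  [load 325/350]
  125 → van 5  [load 350/350]
  50 → van 3  [load 350/350]
  250 → van 6 (new)  [load 250/350]
  175 → van 7 (new)  [load 175/350]
  100 → van 6  [load 350/350]
  275 → van 8 (new)  [load 275/350]
  200 → van 9 (new)  [load 200/350]
9 vans opened.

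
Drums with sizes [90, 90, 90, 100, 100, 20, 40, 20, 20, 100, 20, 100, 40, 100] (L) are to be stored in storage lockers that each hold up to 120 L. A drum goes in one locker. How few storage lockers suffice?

Total = 100 + 100 + 100 + 100 + 100 + 90 + 90 + 90 + 40 + 40 + 20 + 20 + 20 + 20 = 930 L.
Lower bound: ⌈930/120⌉ = 8 storage lockers.
A packing using 9 storage lockers:
  locker 1: 100 + 20 = 120
  locker 2: 100 + 20 = 120
  locker 3: 100 + 20 = 120
  locker 4: 100 + 20 = 120
  locker 5: 100 = 100
  locker 6: 90 = 90
  locker 7: 90 = 90
  locker 8: 90 = 90
  locker 9: 40 + 40 = 80
No arrangement into 8 storage lockers stays within capacity, so 9 is optimal.

9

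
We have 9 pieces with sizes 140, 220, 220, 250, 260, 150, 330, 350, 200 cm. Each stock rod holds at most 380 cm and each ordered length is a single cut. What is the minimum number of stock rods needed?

Total = 350 + 330 + 260 + 250 + 220 + 220 + 200 + 150 + 140 = 2120 cm.
Lower bound: ⌈2120/380⌉ = 6 stock rods.
Also, 7 pieces each exceed 190 cm, and no two of those can share a stock rod, so at least 7 stock rods are needed.
A packing using 7 stock rods:
  stock rod 1: 350 = 350
  stock rod 2: 330 = 330
  stock rod 3: 260 = 260
  stock rod 4: 250 = 250
  stock rod 5: 220 + 150 = 370
  stock rod 6: 220 + 140 = 360
  stock rod 7: 200 = 200
This matches the lower bound, so 7 is optimal.

7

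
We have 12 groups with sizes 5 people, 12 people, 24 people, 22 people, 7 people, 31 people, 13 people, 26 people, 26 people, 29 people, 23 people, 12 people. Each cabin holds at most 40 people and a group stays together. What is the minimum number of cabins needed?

7

Total = 31 + 29 + 26 + 26 + 24 + 23 + 22 + 13 + 12 + 12 + 7 + 5 = 230 people.
Lower bound: ⌈230/40⌉ = 6 cabins.
Also, 7 groups each exceed 20 people, and no two of those can share a cabin, so at least 7 cabins are needed.
A packing using 7 cabins:
  cabin 1: 31 + 7 = 38
  cabin 2: 29 + 5 = 34
  cabin 3: 26 + 13 = 39
  cabin 4: 26 + 12 = 38
  cabin 5: 24 + 12 = 36
  cabin 6: 23 = 23
  cabin 7: 22 = 22
This matches the lower bound, so 7 is optimal.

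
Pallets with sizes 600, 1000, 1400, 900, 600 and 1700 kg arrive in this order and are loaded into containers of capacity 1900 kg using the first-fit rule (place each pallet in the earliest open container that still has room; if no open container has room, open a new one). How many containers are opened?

  600 → container 1 (new)  [load 600/1900]
  1000 → container 1  [load 1600/1900]
  1400 → container 2 (new)  [load 1400/1900]
  900 → container 3 (new)  [load 900/1900]
  600 → container 3  [load 1500/1900]
  1700 → container 4 (new)  [load 1700/1900]
4 containers opened.

4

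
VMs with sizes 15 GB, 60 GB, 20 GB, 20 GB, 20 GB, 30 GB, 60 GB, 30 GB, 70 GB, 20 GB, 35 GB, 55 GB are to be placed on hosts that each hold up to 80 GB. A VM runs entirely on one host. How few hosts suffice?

6

Total = 70 + 60 + 60 + 55 + 35 + 30 + 30 + 20 + 20 + 20 + 20 + 15 = 435 GB.
Lower bound: ⌈435/80⌉ = 6 hosts.
A packing using 6 hosts:
  host 1: 70 = 70
  host 2: 60 + 20 = 80
  host 3: 60 + 20 = 80
  host 4: 55 + 20 = 75
  host 5: 35 + 30 + 15 = 80
  host 6: 30 + 20 = 50
This matches the lower bound, so 6 is optimal.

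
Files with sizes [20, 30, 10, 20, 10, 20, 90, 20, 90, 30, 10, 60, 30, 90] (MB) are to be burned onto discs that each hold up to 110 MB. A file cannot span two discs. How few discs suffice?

Total = 90 + 90 + 90 + 60 + 30 + 30 + 30 + 20 + 20 + 20 + 20 + 10 + 10 + 10 = 530 MB.
Lower bound: ⌈530/110⌉ = 5 discs.
A packing using 5 discs:
  disc 1: 90 + 20 = 110
  disc 2: 90 + 20 = 110
  disc 3: 90 + 20 = 110
  disc 4: 60 + 30 + 20 = 110
  disc 5: 30 + 30 + 10 + 10 + 10 = 90
This matches the lower bound, so 5 is optimal.

5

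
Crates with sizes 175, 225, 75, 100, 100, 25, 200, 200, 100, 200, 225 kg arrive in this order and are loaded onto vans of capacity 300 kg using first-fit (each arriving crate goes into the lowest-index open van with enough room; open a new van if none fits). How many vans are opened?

7

  175 → van 1 (new)  [load 175/300]
  225 → van 2 (new)  [load 225/300]
  75 → van 1  [load 250/300]
  100 → van 3 (new)  [load 100/300]
  100 → van 3  [load 200/300]
  25 → van 1  [load 275/300]
  200 → van 4 (new)  [load 200/300]
  200 → van 5 (new)  [load 200/300]
  100 → van 3  [load 300/300]
  200 → van 6 (new)  [load 200/300]
  225 → van 7 (new)  [load 225/300]
7 vans opened.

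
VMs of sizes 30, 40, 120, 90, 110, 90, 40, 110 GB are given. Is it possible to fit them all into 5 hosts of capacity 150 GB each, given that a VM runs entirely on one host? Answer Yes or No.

Yes

A valid assignment using 5 hosts:
  host 1: 120 + 30 = 150
  host 2: 110 + 40 = 150
  host 3: 110 + 40 = 150
  host 4: 90 = 90
  host 5: 90 = 90
Every load is within 150 GB, so 5 hosts suffice.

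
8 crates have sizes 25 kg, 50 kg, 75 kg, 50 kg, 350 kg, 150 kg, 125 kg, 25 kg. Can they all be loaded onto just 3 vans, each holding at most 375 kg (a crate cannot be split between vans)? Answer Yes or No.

Yes

A valid assignment using 3 vans:
  van 1: 350 + 25 = 375
  van 2: 150 + 125 + 75 + 25 = 375
  van 3: 50 + 50 = 100
Every load is within 375 kg, so 3 vans suffice.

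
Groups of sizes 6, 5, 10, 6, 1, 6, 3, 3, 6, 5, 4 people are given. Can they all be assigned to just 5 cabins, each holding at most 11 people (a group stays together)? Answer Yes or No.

Total = 55 people; ⌈55/11⌉ = 5.
The bound of 5 does not rule out 5, but exhaustive search shows no assignment into 5 cabins of capacity 11 people exists — the minimum is 6.

No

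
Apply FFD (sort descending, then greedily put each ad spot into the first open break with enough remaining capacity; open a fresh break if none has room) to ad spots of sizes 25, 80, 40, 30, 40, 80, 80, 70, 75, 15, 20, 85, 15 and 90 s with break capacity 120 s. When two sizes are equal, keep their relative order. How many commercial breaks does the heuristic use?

7

Sorted descending: 90, 85, 80, 80, 80, 75, 70, 40, 40, 30, 25, 20, 15, 15.
  90 → break 1 (new)  [load 90/120]
  85 → break 2 (new)  [load 85/120]
  80 → break 3 (new)  [load 80/120]
  80 → break 4 (new)  [load 80/120]
  80 → break 5 (new)  [load 80/120]
  75 → break 6 (new)  [load 75/120]
  70 → break 7 (new)  [load 70/120]
  40 → break 3  [load 120/120]
  40 → break 4  [load 120/120]
  30 → break 1  [load 120/120]
  25 → break 2  [load 110/120]
  20 → break 5  [load 100/120]
  15 → break 5  [load 115/120]
  15 → break 6  [load 90/120]
7 commercial breaks opened.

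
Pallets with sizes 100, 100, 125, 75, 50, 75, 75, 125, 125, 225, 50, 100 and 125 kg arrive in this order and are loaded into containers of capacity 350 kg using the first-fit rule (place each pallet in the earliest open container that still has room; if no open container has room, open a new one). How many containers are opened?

  100 → container 1 (new)  [load 100/350]
  100 → container 1  [load 200/350]
  125 → container 1  [load 325/350]
  75 → container 2 (new)  [load 75/350]
  50 → container 2  [load 125/350]
  75 → container 2  [load 200/350]
  75 → container 2  [load 275/350]
  125 → container 3 (new)  [load 125/350]
  125 → container 3  [load 250/350]
  225 → container 4 (new)  [load 225/350]
  50 → container 2  [load 325/350]
  100 → container 3  [load 350/350]
  125 → container 4  [load 350/350]
4 containers opened.

4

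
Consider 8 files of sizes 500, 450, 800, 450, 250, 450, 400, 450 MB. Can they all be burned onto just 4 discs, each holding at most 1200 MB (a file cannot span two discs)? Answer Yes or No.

A valid assignment using 4 discs:
  disc 1: 800 + 400 = 1200
  disc 2: 500 + 450 + 250 = 1200
  disc 3: 450 + 450 = 900
  disc 4: 450 = 450
Every load is within 1200 MB, so 4 discs suffice.

Yes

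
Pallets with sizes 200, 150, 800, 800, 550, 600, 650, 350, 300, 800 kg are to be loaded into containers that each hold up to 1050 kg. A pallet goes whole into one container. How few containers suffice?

Total = 800 + 800 + 800 + 650 + 600 + 550 + 350 + 300 + 200 + 150 = 5200 kg.
Lower bound: ⌈5200/1050⌉ = 5 containers.
Also, 6 pallets each exceed 525 kg, and no two of those can share a container, so at least 6 containers are needed.
A packing using 6 containers:
  container 1: 800 + 200 = 1000
  container 2: 800 + 150 = 950
  container 3: 800 = 800
  container 4: 650 + 350 = 1000
  container 5: 600 + 300 = 900
  container 6: 550 = 550
This matches the lower bound, so 6 is optimal.

6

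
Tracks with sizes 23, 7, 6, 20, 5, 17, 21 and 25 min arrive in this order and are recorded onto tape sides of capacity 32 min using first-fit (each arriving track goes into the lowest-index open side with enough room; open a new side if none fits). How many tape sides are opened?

5

  23 → side 1 (new)  [load 23/32]
  7 → side 1  [load 30/32]
  6 → side 2 (new)  [load 6/32]
  20 → side 2  [load 26/32]
  5 → side 2  [load 31/32]
  17 → side 3 (new)  [load 17/32]
  21 → side 4 (new)  [load 21/32]
  25 → side 5 (new)  [load 25/32]
5 tape sides opened.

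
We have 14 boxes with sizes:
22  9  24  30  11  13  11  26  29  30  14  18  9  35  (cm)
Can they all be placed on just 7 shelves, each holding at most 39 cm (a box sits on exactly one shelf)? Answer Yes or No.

No

Total = 281 cm; ⌈281/39⌉ = 8.
At least 8 shelves are required, but only 7 are allowed.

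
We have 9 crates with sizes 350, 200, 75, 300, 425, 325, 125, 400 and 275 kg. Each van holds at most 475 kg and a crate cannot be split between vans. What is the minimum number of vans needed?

6

Total = 425 + 400 + 350 + 325 + 300 + 275 + 200 + 125 + 75 = 2475 kg.
Lower bound: ⌈2475/475⌉ = 6 vans.
A packing using 6 vans:
  van 1: 425 = 425
  van 2: 400 + 75 = 475
  van 3: 350 + 125 = 475
  van 4: 325 = 325
  van 5: 300 = 300
  van 6: 275 + 200 = 475
This matches the lower bound, so 6 is optimal.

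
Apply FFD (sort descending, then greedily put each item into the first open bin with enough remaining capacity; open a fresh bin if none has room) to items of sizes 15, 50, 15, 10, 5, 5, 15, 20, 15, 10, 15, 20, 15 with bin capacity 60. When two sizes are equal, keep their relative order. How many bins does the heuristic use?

Sorted descending: 50, 20, 20, 15, 15, 15, 15, 15, 15, 10, 10, 5, 5.
  50 → bin 1 (new)  [load 50/60]
  20 → bin 2 (new)  [load 20/60]
  20 → bin 2  [load 40/60]
  15 → bin 2  [load 55/60]
  15 → bin 3 (new)  [load 15/60]
  15 → bin 3  [load 30/60]
  15 → bin 3  [load 45/60]
  15 → bin 3  [load 60/60]
  15 → bin 4 (new)  [load 15/60]
  10 → bin 1  [load 60/60]
  10 → bin 4  [load 25/60]
  5 → bin 2  [load 60/60]
  5 → bin 4  [load 30/60]
4 bins opened.

4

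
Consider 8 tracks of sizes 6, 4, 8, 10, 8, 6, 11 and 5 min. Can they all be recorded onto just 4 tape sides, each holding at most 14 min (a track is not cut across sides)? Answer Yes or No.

Total = 58 min; ⌈58/14⌉ = 5.
At least 5 tape sides are required, but only 4 are allowed.

No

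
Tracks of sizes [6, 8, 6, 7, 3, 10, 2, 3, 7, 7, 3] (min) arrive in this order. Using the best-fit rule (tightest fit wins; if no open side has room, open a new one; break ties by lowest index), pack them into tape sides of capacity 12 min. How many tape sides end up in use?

  6 → side 1 (new)  [load 6/12]
  8 → side 2 (new)  [load 8/12]
  6 → side 1  [load 12/12]
  7 → side 3 (new)  [load 7/12]
  3 → side 2  [load 11/12]
  10 → side 4 (new)  [load 10/12]
  2 → side 4  [load 12/12]
  3 → side 3  [load 10/12]
  7 → side 5 (new)  [load 7/12]
  7 → side 6 (new)  [load 7/12]
  3 → side 5  [load 10/12]
6 tape sides opened.

6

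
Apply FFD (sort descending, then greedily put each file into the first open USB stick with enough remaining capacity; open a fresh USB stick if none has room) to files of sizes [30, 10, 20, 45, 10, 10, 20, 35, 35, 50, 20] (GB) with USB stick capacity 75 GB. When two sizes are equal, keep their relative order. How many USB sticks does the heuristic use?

Sorted descending: 50, 45, 35, 35, 30, 20, 20, 20, 10, 10, 10.
  50 → USB stick 1 (new)  [load 50/75]
  45 → USB stick 2 (new)  [load 45/75]
  35 → USB stick 3 (new)  [load 35/75]
  35 → USB stick 3  [load 70/75]
  30 → USB stick 2  [load 75/75]
  20 → USB stick 1  [load 70/75]
  20 → USB stick 4 (new)  [load 20/75]
  20 → USB stick 4  [load 40/75]
  10 → USB stick 4  [load 50/75]
  10 → USB stick 4  [load 60/75]
  10 → USB stick 4  [load 70/75]
4 USB sticks opened.

4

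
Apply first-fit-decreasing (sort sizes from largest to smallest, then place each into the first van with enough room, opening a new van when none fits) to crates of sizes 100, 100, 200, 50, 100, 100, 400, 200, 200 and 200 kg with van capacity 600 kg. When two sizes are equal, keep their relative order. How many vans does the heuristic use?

Sorted descending: 400, 200, 200, 200, 200, 100, 100, 100, 100, 50.
  400 → van 1 (new)  [load 400/600]
  200 → van 1  [load 600/600]
  200 → van 2 (new)  [load 200/600]
  200 → van 2  [load 400/600]
  200 → van 2  [load 600/600]
  100 → van 3 (new)  [load 100/600]
  100 → van 3  [load 200/600]
  100 → van 3  [load 300/600]
  100 → van 3  [load 400/600]
  50 → van 3  [load 450/600]
3 vans opened.

3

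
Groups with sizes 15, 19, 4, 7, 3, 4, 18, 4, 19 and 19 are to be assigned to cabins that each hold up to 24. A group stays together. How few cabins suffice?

Total = 19 + 19 + 19 + 18 + 15 + 7 + 4 + 4 + 4 + 3 = 112.
Lower bound: ⌈112/24⌉ = 5 cabins.
A packing using 5 cabins:
  cabin 1: 19 + 4 = 23
  cabin 2: 19 + 4 = 23
  cabin 3: 19 + 4 = 23
  cabin 4: 18 + 3 = 21
  cabin 5: 15 + 7 = 22
This matches the lower bound, so 5 is optimal.

5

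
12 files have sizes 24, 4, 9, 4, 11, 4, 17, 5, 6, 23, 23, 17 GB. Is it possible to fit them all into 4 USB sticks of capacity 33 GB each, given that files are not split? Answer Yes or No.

No

Total = 147 GB; ⌈147/33⌉ = 5.
At least 5 USB sticks are required, but only 4 are allowed.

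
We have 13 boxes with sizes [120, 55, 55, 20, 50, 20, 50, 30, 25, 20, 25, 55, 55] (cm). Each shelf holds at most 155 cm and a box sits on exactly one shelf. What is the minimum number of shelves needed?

Total = 120 + 55 + 55 + 55 + 55 + 50 + 50 + 30 + 25 + 25 + 20 + 20 + 20 = 580 cm.
Lower bound: ⌈580/155⌉ = 4 shelves.
A packing using 4 shelves:
  shelf 1: 120 + 30 = 150
  shelf 2: 55 + 55 + 25 + 20 = 155
  shelf 3: 55 + 55 + 25 + 20 = 155
  shelf 4: 50 + 50 + 20 = 120
This matches the lower bound, so 4 is optimal.

4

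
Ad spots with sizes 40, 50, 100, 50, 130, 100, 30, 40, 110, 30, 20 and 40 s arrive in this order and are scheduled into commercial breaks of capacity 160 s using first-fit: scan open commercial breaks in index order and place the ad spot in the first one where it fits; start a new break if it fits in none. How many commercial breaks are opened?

5

  40 → break 1 (new)  [load 40/160]
  50 → break 1  [load 90/160]
  100 → break 2 (new)  [load 100/160]
  50 → break 1  [load 140/160]
  130 → break 3 (new)  [load 130/160]
  100 → break 4 (new)  [load 100/160]
  30 → break 2  [load 130/160]
  40 → break 4  [load 140/160]
  110 → break 5 (new)  [load 110/160]
  30 → break 2  [load 160/160]
  20 → break 1  [load 160/160]
  40 → break 5  [load 150/160]
5 commercial breaks opened.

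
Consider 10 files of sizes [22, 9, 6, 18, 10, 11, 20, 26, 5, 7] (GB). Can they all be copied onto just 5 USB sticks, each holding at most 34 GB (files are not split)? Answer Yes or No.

Yes

A valid assignment using 4 USB sticks:
  USB stick 1: 26 + 7 = 33
  USB stick 2: 22 + 11 = 33
  USB stick 3: 20 + 9 + 5 = 34
  USB stick 4: 18 + 10 + 6 = 34
That uses only 4 ≤ 5, so 5 USB sticks are enough.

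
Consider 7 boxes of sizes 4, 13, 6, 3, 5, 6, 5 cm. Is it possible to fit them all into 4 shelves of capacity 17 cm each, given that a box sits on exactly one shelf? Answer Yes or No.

Yes

A valid assignment using 3 shelves:
  shelf 1: 13 + 4 = 17
  shelf 2: 6 + 6 + 5 = 17
  shelf 3: 5 + 3 = 8
That uses only 3 ≤ 4, so 4 shelves are enough.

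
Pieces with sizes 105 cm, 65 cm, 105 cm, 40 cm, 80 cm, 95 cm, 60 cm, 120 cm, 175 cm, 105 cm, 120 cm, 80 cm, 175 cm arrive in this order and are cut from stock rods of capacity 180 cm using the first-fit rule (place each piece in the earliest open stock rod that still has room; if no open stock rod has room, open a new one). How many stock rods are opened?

  105 → stock rod 1 (new)  [load 105/180]
  65 → stock rod 1  [load 170/180]
  105 → stock rod 2 (new)  [load 105/180]
  40 → stock rod 2  [load 145/180]
  80 → stock rod 3 (new)  [load 80/180]
  95 → stock rod 3  [load 175/180]
  60 → stock rod 4 (new)  [load 60/180]
  120 → stock rod 4  [load 180/180]
  175 → stock rod 5 (new)  [load 175/180]
  105 → stock rod 6 (new)  [load 105/180]
  120 → stock rod 7 (new)  [load 120/180]
  80 → stock rod 8 (new)  [load 80/180]
  175 → stock rod 9 (new)  [load 175/180]
9 stock rods opened.

9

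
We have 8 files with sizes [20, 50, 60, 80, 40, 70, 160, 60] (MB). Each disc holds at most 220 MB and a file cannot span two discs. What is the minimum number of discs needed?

3

Total = 160 + 80 + 70 + 60 + 60 + 50 + 40 + 20 = 540 MB.
Lower bound: ⌈540/220⌉ = 3 discs.
A packing using 3 discs:
  disc 1: 160 + 60 = 220
  disc 2: 80 + 70 + 60 = 210
  disc 3: 50 + 40 + 20 = 110
This matches the lower bound, so 3 is optimal.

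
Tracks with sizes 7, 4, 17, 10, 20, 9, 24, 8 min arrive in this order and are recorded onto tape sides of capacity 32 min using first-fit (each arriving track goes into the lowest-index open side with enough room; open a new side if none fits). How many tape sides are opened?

  7 → side 1 (new)  [load 7/32]
  4 → side 1  [load 11/32]
  17 → side 1  [load 28/32]
  10 → side 2 (new)  [load 10/32]
  20 → side 2  [load 30/32]
  9 → side 3 (new)  [load 9/32]
  24 → side 4 (new)  [load 24/32]
  8 → side 3  [load 17/32]
4 tape sides opened.

4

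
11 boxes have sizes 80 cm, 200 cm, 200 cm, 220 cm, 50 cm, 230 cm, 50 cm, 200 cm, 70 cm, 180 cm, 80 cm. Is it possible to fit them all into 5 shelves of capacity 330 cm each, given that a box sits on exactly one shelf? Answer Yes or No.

No

Total = 1560 cm; ⌈1560/330⌉ = 5.
6 boxes each exceed half the capacity and cannot share a shelf, forcing at least 6 shelves.
At least 6 shelves are required, but only 5 are allowed.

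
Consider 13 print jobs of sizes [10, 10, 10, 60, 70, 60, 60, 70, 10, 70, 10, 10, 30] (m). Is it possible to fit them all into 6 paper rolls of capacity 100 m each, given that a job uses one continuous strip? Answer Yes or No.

Yes

A valid assignment using 6 paper rolls:
  roll 1: 70 + 30 = 100
  roll 2: 70 + 10 + 10 + 10 = 100
  roll 3: 70 + 10 + 10 + 10 = 100
  roll 4: 60 = 60
  roll 5: 60 = 60
  roll 6: 60 = 60
Every load is within 100 m, so 6 paper rolls suffice.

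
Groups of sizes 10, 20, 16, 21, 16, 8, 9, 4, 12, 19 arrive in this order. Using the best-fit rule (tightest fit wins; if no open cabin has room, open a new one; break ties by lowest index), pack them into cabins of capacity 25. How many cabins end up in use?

  10 → cabin 1 (new)  [load 10/25]
  20 → cabin 2 (new)  [load 20/25]
  16 → cabin 3 (new)  [load 16/25]
  21 → cabin 4 (new)  [load 21/25]
  16 → cabin 5 (new)  [load 16/25]
  8 → cabin 3  [load 24/25]
  9 → cabin 5  [load 25/25]
  4 → cabin 4  [load 25/25]
  12 → cabin 1  [load 22/25]
  19 → cabin 6 (new)  [load 19/25]
6 cabins opened.

6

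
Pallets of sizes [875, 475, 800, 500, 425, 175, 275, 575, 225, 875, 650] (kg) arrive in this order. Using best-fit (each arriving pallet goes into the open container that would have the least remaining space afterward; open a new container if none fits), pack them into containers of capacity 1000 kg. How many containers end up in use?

7

  875 → container 1 (new)  [load 875/1000]
  475 → container 2 (new)  [load 475/1000]
  800 → container 3 (new)  [load 800/1000]
  500 → container 2  [load 975/1000]
  425 → container 4 (new)  [load 425/1000]
  175 → container 3  [load 975/1000]
  275 → container 4  [load 700/1000]
  575 → container 5 (new)  [load 575/1000]
  225 → container 4  [load 925/1000]
  875 → container 6 (new)  [load 875/1000]
  650 → container 7 (new)  [load 650/1000]
7 containers opened.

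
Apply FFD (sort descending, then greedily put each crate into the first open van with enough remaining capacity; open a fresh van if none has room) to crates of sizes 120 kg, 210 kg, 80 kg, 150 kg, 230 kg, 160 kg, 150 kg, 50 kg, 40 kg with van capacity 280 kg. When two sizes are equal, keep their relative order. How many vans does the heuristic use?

5

Sorted descending: 230, 210, 160, 150, 150, 120, 80, 50, 40.
  230 → van 1 (new)  [load 230/280]
  210 → van 2 (new)  [load 210/280]
  160 → van 3 (new)  [load 160/280]
  150 → van 4 (new)  [load 150/280]
  150 → van 5 (new)  [load 150/280]
  120 → van 3  [load 280/280]
  80 → van 4  [load 230/280]
  50 → van 1  [load 280/280]
  40 → van 2  [load 250/280]
5 vans opened.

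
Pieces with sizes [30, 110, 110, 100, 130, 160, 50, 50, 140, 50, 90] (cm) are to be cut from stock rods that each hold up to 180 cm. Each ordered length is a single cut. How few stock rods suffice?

7

Total = 160 + 140 + 130 + 110 + 110 + 100 + 90 + 50 + 50 + 50 + 30 = 1020 cm.
Lower bound: ⌈1020/180⌉ = 6 stock rods.
A packing using 7 stock rods:
  stock rod 1: 160 = 160
  stock rod 2: 140 + 30 = 170
  stock rod 3: 130 + 50 = 180
  stock rod 4: 110 + 50 = 160
  stock rod 5: 110 + 50 = 160
  stock rod 6: 100 = 100
  stock rod 7: 90 = 90
No arrangement into 6 stock rods stays within capacity, so 7 is optimal.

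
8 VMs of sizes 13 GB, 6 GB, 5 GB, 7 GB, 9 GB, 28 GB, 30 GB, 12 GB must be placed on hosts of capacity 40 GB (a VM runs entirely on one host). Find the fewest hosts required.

3

Total = 30 + 28 + 13 + 12 + 9 + 7 + 6 + 5 = 110 GB.
Lower bound: ⌈110/40⌉ = 3 hosts.
A packing using 3 hosts:
  host 1: 30 + 9 = 39
  host 2: 28 + 12 = 40
  host 3: 13 + 7 + 6 + 5 = 31
This matches the lower bound, so 3 is optimal.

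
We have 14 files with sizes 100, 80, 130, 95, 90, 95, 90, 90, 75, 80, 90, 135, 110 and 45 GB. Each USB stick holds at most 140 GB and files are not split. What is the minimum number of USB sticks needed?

13

Total = 135 + 130 + 110 + 100 + 95 + 95 + 90 + 90 + 90 + 90 + 80 + 80 + 75 + 45 = 1305 GB.
Lower bound: ⌈1305/140⌉ = 10 USB sticks.
Also, 13 files each exceed 70 GB, and no two of those can share a USB stick, so at least 13 USB sticks are needed.
A packing using 13 USB sticks:
  USB stick 1: 135 = 135
  USB stick 2: 130 = 130
  USB stick 3: 110 = 110
  USB stick 4: 100 = 100
  USB stick 5: 95 + 45 = 140
  USB stick 6: 95 = 95
  USB stick 7: 90 = 90
  USB stick 8: 90 = 90
  USB stick 9: 90 = 90
  USB stick 10: 90 = 90
  USB stick 11: 80 = 80
  USB stick 12: 80 = 80
  USB stick 13: 75 = 75
This matches the lower bound, so 13 is optimal.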